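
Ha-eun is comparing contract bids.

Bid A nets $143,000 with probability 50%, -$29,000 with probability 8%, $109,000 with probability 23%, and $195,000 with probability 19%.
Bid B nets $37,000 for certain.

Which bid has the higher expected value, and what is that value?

Bid A ($131,300)

Bid A = 0.5 × 143000 + 0.08 × (-29000) + 0.23 × 109000 + 0.19 × 195000 = 71500 − 2320 + 25070 + 37050 = 131300
Bid B: 37000 (certain)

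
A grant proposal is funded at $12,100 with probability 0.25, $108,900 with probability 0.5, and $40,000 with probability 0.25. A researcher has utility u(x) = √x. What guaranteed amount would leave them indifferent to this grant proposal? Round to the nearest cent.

$58,806.25

E[u] = 0.25·√12100 + 0.5·√108900 + 0.25·√40000 = 0.25·110 + 0.5·330 + 0.25·200 = 242.5
CE = (242.5)² = 58806.25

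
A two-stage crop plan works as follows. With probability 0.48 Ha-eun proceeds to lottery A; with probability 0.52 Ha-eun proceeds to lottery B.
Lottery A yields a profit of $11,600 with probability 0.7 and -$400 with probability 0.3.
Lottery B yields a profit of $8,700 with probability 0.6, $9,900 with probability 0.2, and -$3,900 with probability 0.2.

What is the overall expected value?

EV(A) = 0.7 × 11600 + 0.3 × (-400) = 8120 − 120 = 8000
EV(B) = 0.6 × 8700 + 0.2 × 9900 + 0.2 × (-3900) = 5220 + 1980 − 780 = 6420
Overall = 0.48 × 8000 + 0.52 × 6420 = 3840 + 3338.4 = 7178.4

$7,178.40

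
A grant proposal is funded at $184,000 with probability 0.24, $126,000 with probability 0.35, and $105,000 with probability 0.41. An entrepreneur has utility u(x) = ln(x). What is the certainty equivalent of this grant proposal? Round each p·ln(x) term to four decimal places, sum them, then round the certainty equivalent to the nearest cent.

$128,040.26

E[u] = 0.24·ln(184000) + 0.35·ln(126000) + 0.41·ln(105000) = 2.9094 + 4.1104 + 4.7403 = 11.7601
CE = e^11.7601 ≈ 128040.26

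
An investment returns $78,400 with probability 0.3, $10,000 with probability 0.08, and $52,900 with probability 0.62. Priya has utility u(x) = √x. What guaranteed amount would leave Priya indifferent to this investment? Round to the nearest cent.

E[u] = 0.3·√78400 + 0.08·√10000 + 0.62·√52900 = 0.3·280 + 0.08·100 + 0.62·230 = 234.6
CE = (234.6)² = 55037.16

$55,037.16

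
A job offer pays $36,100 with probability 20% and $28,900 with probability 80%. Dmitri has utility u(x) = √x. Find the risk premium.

$64

E[u] = 0.2·√36100 + 0.8·√28900 = 0.2·190 + 0.8·170 = 174
CE = (174)² = 30276
Risk premium = EV − CE = 30340 − 30276 = 64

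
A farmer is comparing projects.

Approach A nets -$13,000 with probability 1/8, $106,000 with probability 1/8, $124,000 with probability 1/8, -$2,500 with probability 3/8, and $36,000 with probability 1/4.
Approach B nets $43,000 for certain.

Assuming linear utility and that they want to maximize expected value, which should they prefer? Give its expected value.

Approach A = 1/8 × (-13000) + 1/8 × 106000 + 1/8 × 124000 + 3/8 × (-2500) + 1/4 × 36000 = -1625 + 13250 + 15500 − 937.5 + 9000 = 35187.5
Approach B: 43000 (certain)

Approach B ($43,000)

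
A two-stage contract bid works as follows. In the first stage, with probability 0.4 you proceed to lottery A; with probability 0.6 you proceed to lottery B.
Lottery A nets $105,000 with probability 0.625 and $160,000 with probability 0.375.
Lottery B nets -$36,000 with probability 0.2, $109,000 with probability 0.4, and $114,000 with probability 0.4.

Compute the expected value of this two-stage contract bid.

EV(A) = 0.625 × 105000 + 0.375 × 160000 = 65625 + 60000 = 125625
EV(B) = 0.2 × (-36000) + 0.4 × 109000 + 0.4 × 114000 = -7200 + 43600 + 45600 = 82000
Overall = 0.4 × 125625 + 0.6 × 82000 = 50250 + 49200 = 99450

$99,450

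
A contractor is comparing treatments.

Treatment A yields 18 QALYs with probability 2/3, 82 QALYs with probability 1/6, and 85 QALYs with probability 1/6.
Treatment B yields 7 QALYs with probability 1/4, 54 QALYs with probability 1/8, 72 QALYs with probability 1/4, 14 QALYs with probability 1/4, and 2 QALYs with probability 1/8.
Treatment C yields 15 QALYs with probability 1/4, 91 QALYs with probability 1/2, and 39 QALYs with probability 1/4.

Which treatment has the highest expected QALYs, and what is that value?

Treatment C (59 QALYs)

Treatment A = 2/3 × 18 + 1/6 × 82 + 1/6 × 85 = 12 + 13.6667 + 14.1667 = 39.8333
Treatment B = 1/4 × 7 + 1/8 × 54 + 1/4 × 72 + 1/4 × 14 + 1/8 × 2 = 1.75 + 6.75 + 18 + 3.5 + 0.25 = 30.25
Treatment C = 1/4 × 15 + 1/2 × 91 + 1/4 × 39 = 3.75 + 45.5 + 9.75 = 59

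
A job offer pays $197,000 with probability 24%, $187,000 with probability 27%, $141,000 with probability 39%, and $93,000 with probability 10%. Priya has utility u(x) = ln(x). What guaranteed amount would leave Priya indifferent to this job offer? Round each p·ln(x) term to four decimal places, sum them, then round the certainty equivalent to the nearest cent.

$158,150.12

E[u] = 0.24·ln(197000) + 0.27·ln(187000) + 0.39·ln(141000) + 0.1·ln(93000) = 2.9258 + 3.2775 + 4.6240 + 1.1440 = 11.9713
CE = e^11.9713 ≈ 158150.12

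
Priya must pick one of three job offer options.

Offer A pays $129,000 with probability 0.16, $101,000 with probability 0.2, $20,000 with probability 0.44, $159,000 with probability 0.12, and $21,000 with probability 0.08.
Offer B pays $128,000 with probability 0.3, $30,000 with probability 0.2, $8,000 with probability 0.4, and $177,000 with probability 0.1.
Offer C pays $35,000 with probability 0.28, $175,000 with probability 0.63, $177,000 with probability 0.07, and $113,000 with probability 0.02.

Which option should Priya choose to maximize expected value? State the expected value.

Offer A = 0.16 × 129000 + 0.2 × 101000 + 0.44 × 20000 + 0.12 × 159000 + 0.08 × 21000 = 20640 + 20200 + 8800 + 19080 + 1680 = 70400
Offer B = 0.3 × 128000 + 0.2 × 30000 + 0.4 × 8000 + 0.1 × 177000 = 38400 + 6000 + 3200 + 17700 = 65300
Offer C = 0.28 × 35000 + 0.63 × 175000 + 0.07 × 177000 + 0.02 × 113000 = 9800 + 110250 + 12390 + 2260 = 134700

Offer C ($134,700)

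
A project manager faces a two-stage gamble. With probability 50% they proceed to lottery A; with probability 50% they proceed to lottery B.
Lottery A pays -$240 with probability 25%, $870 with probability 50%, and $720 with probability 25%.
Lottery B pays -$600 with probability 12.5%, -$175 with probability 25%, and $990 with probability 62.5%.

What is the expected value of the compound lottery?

$527.50

EV(A) = 0.25 × (-240) + 0.5 × 870 + 0.25 × 720 = -60 + 435 + 180 = 555
EV(B) = 0.125 × (-600) + 0.25 × (-175) + 0.625 × 990 = -75 − 43.75 + 618.75 = 500
Overall = 0.5 × 555 + 0.5 × 500 = 277.5 + 250 = 527.5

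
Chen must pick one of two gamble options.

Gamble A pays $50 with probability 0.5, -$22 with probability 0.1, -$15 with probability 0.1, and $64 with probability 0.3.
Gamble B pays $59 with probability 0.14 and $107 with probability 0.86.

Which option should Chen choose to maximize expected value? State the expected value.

Gamble A = 0.5 × 50 + 0.1 × (-22) + 0.1 × (-15) + 0.3 × 64 = 25 − 2.2 − 1.5 + 19.2 = 40.5
Gamble B = 0.14 × 59 + 0.86 × 107 = 8.26 + 92.02 = 100.28

Gamble B ($100.28)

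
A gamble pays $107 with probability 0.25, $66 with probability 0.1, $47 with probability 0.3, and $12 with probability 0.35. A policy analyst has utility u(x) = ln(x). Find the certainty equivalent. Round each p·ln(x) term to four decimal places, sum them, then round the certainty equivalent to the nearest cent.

$37.04

E[u] = 0.25·ln(107) + 0.1·ln(66) + 0.3·ln(47) + 0.35·ln(12) = 1.1682 + 0.4190 + 1.1550 + 0.8697 = 3.6119
CE = e^3.6119 ≈ 37.04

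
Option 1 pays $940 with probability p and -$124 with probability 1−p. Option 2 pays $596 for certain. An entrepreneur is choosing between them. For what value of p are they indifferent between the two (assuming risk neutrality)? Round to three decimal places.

p = 0.677

p·940 + (1−p)·(-124) = 596
1064p − 124 = 596
p = (596 + 124) / 1064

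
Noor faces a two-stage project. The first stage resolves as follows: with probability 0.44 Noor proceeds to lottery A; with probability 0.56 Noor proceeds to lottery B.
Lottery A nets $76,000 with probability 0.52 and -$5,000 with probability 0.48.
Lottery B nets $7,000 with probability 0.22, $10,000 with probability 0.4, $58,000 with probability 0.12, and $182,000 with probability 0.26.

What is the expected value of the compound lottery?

$49,832

EV(A) = 0.52 × 76000 + 0.48 × (-5000) = 39520 − 2400 = 37120
EV(B) = 0.22 × 7000 + 0.4 × 10000 + 0.12 × 58000 + 0.26 × 182000 = 1540 + 4000 + 6960 + 47320 = 59820
Overall = 0.44 × 37120 + 0.56 × 59820 = 16332.8 + 33499.2 = 49832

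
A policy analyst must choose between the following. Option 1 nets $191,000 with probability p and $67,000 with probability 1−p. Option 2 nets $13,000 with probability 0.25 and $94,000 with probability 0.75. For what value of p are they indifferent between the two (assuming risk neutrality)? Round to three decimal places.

p = 0.054

EV(Option 2) = 0.25 × 13000 + 0.75 × 94000 = 3250 + 70500 = 73750
p·191000 + (1−p)·67000 = 73750
124000p + 67000 = 73750
p = (73750 − 67000) / 124000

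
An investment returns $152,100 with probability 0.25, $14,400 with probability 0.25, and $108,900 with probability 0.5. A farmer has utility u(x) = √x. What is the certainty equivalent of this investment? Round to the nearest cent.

$85,556.25

E[u] = 0.25·√152100 + 0.25·√14400 + 0.5·√108900 = 0.25·390 + 0.25·120 + 0.5·330 = 292.5
CE = (292.5)² = 85556.25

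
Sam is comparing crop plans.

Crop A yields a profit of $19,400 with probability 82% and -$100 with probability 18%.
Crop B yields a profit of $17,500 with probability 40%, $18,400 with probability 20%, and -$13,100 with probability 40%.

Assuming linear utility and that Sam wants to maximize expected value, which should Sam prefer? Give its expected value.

Crop A = 0.82 × 19400 + 0.18 × (-100) = 15908 − 18 = 15890
Crop B = 0.4 × 17500 + 0.2 × 18400 + 0.4 × (-13100) = 7000 + 3680 − 5240 = 5440

Crop A ($15,890)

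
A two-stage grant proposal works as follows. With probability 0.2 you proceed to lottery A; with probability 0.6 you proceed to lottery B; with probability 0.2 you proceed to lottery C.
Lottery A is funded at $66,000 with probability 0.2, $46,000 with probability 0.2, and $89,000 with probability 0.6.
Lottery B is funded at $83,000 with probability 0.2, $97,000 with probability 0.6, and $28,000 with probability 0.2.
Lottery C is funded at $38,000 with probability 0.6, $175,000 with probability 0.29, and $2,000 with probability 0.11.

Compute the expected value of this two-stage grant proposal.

$78,154

EV(A) = 0.2 × 66000 + 0.2 × 46000 + 0.6 × 89000 = 13200 + 9200 + 53400 = 75800
EV(B) = 0.2 × 83000 + 0.6 × 97000 + 0.2 × 28000 = 16600 + 58200 + 5600 = 80400
EV(C) = 0.6 × 38000 + 0.29 × 175000 + 0.11 × 2000 = 22800 + 50750 + 220 = 73770
Overall = 0.2 × 75800 + 0.6 × 80400 + 0.2 × 73770 = 15160 + 48240 + 14754 = 78154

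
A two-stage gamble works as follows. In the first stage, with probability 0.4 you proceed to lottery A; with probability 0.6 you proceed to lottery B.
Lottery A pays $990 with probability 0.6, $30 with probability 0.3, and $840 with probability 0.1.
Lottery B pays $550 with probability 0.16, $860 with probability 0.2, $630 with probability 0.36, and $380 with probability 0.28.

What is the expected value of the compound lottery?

$630.72

EV(A) = 0.6 × 990 + 0.3 × 30 + 0.1 × 840 = 594 + 9 + 84 = 687
EV(B) = 0.16 × 550 + 0.2 × 860 + 0.36 × 630 + 0.28 × 380 = 88 + 172 + 226.8 + 106.4 = 593.2
Overall = 0.4 × 687 + 0.6 × 593.2 = 274.8 + 355.92 = 630.72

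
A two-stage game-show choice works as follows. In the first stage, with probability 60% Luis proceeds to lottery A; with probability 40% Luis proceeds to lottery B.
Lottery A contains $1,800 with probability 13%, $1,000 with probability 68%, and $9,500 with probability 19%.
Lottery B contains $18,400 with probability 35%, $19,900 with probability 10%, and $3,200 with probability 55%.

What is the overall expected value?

EV(A) = 0.13 × 1800 + 0.68 × 1000 + 0.19 × 9500 = 234 + 680 + 1805 = 2719
EV(B) = 0.35 × 18400 + 0.1 × 19900 + 0.55 × 3200 = 6440 + 1990 + 1760 = 10190
Overall = 0.6 × 2719 + 0.4 × 10190 = 1631.4 + 4076 = 5707.4

$5,707.40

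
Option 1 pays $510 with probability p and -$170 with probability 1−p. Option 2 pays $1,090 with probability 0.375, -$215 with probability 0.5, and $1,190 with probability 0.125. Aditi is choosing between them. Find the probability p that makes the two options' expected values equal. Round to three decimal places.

EV(Option 2) = 0.375 × 1090 + 0.5 × (-215) + 0.125 × 1190 = 408.75 − 107.5 + 148.75 = 450
p·510 + (1−p)·(-170) = 450
680p − 170 = 450
p = (450 + 170) / 680

p = 0.912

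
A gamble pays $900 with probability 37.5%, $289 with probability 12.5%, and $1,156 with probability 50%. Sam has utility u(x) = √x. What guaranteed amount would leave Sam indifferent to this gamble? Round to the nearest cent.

$922.64

E[u] = 0.375·√900 + 0.125·√289 + 0.5·√1156 = 0.375·30 + 0.125·17 + 0.5·34 = 30.375
CE = (30.375)² = 922.640625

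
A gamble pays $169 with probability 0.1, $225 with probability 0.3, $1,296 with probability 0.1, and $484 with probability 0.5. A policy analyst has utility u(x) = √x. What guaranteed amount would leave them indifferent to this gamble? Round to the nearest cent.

$416.16

E[u] = 0.1·√169 + 0.3·√225 + 0.1·√1296 + 0.5·√484 = 0.1·13 + 0.3·15 + 0.1·36 + 0.5·22 = 20.4
CE = (20.4)² = 416.16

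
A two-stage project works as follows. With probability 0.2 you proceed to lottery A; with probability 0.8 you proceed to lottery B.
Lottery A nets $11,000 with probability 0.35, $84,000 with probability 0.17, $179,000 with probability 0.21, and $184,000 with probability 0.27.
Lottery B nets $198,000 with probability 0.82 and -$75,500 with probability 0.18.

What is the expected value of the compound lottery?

$140,096

EV(A) = 0.35 × 11000 + 0.17 × 84000 + 0.21 × 179000 + 0.27 × 184000 = 3850 + 14280 + 37590 + 49680 = 105400
EV(B) = 0.82 × 198000 + 0.18 × (-75500) = 162360 − 13590 = 148770
Overall = 0.2 × 105400 + 0.8 × 148770 = 21080 + 119016 = 140096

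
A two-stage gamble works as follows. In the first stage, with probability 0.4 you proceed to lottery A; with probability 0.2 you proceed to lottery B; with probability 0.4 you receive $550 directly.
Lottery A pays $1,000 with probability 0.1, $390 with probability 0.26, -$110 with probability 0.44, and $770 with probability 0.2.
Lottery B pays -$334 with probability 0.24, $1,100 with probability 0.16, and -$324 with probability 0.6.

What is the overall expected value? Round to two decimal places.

EV(A) = 0.1 × 1000 + 0.26 × 390 + 0.44 × (-110) + 0.2 × 770 = 100 + 101.4 − 48.4 + 154 = 307
EV(B) = 0.24 × (-334) + 0.16 × 1100 + 0.6 × (-324) = -80.16 + 176 − 194.4 = -98.56
Branch C: 550 (certain)
Overall = 0.4 × 307 + 0.2 × (-98.56) + 0.4 × 550 = 122.8 − 19.712 + 220 = 323.088

$323.09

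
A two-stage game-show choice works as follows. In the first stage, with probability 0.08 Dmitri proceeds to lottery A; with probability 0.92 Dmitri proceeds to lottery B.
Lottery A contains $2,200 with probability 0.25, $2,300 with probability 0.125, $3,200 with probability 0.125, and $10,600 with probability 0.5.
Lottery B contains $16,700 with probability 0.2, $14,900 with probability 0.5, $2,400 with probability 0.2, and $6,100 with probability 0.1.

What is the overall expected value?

$11,452.60

EV(A) = 0.25 × 2200 + 0.125 × 2300 + 0.125 × 3200 + 0.5 × 10600 = 550 + 287.5 + 400 + 5300 = 6537.5
EV(B) = 0.2 × 16700 + 0.5 × 14900 + 0.2 × 2400 + 0.1 × 6100 = 3340 + 7450 + 480 + 610 = 11880
Overall = 0.08 × 6537.5 + 0.92 × 11880 = 523 + 10929.6 = 11452.6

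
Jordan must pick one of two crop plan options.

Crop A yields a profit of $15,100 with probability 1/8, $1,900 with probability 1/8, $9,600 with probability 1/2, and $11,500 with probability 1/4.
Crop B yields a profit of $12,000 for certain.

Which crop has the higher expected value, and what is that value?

Crop B ($12,000)

Crop A = 1/8 × 15100 + 1/8 × 1900 + 1/2 × 9600 + 1/4 × 11500 = 1887.5 + 237.5 + 4800 + 2875 = 9800
Crop B: 12000 (certain)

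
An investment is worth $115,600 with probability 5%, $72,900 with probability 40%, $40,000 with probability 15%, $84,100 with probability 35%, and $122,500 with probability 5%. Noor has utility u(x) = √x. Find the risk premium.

$1,424

E[u] = 0.05·√115600 + 0.4·√72900 + 0.15·√40000 + 0.35·√84100 + 0.05·√122500 = 0.05·340 + 0.4·270 + 0.15·200 + 0.35·290 + 0.05·350 = 274
CE = (274)² = 75076
Risk premium = EV − CE = 76500 − 75076 = 1424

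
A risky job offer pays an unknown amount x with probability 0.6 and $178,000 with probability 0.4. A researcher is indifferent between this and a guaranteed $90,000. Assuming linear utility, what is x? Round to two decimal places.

0.6·x + 0.4·178000 = 90000
0.6·x = 90000 − 71200 = 18800
x = 18800 / 0.6 = 31333.3333

x = $31,333.33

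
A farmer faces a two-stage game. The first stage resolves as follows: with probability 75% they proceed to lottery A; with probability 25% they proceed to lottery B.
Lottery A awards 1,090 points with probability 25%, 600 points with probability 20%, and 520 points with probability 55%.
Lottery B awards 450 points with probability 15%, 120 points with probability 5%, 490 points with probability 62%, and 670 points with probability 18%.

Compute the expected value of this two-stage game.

EV(A) = 0.25 × 1090 + 0.2 × 600 + 0.55 × 520 = 272.5 + 120 + 286 = 678.5
EV(B) = 0.15 × 450 + 0.05 × 120 + 0.62 × 490 + 0.18 × 670 = 67.5 + 6 + 303.8 + 120.6 = 497.9
Overall = 0.75 × 678.5 + 0.25 × 497.9 = 508.875 + 124.475 = 633.35

633.35 points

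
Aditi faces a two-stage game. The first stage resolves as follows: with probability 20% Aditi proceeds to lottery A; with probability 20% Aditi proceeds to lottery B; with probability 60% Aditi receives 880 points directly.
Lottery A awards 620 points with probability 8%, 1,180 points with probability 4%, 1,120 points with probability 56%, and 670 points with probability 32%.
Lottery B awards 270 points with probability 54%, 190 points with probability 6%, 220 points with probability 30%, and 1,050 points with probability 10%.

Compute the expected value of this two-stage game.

EV(A) = 0.08 × 620 + 0.04 × 1180 + 0.56 × 1120 + 0.32 × 670 = 49.6 + 47.2 + 627.2 + 214.4 = 938.4
EV(B) = 0.54 × 270 + 0.06 × 190 + 0.3 × 220 + 0.1 × 1050 = 145.8 + 11.4 + 66 + 105 = 328.2
Branch C: 880 (certain)
Overall = 0.2 × 938.4 + 0.2 × 328.2 + 0.6 × 880 = 187.68 + 65.64 + 528 = 781.32

781.32 points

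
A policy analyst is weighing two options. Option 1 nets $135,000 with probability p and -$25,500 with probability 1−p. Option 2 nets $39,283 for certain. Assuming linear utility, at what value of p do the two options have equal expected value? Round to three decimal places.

p·135000 + (1−p)·(-25500) = 39283
160500p − 25500 = 39283
p = (39283 + 25500) / 160500

p = 0.404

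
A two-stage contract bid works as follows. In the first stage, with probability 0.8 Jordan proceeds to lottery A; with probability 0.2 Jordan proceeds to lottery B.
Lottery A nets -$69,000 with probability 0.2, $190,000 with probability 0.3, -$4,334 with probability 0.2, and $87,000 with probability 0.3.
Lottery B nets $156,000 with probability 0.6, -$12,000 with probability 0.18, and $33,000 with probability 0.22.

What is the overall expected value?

$74,486.56

EV(A) = 0.2 × (-69000) + 0.3 × 190000 + 0.2 × (-4334) + 0.3 × 87000 = -13800 + 57000 − 866.8 + 26100 = 68433.2
EV(B) = 0.6 × 156000 + 0.18 × (-12000) + 0.22 × 33000 = 93600 − 2160 + 7260 = 98700
Overall = 0.8 × 68433.2 + 0.2 × 98700 = 54746.56 + 19740 = 74486.56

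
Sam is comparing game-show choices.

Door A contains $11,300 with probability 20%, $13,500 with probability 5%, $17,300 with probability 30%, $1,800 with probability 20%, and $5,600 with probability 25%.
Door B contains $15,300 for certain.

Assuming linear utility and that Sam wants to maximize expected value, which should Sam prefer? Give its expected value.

Door B ($15,300)

Door A = 0.2 × 11300 + 0.05 × 13500 + 0.3 × 17300 + 0.2 × 1800 + 0.25 × 5600 = 2260 + 675 + 5190 + 360 + 1400 = 9885
Door B: 15300 (certain)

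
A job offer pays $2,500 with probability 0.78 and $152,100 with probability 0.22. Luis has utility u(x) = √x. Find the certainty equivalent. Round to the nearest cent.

E[u] = 0.78·√2500 + 0.22·√152100 = 0.78·50 + 0.22·390 = 124.8
CE = (124.8)² = 15575.04

$15,575.04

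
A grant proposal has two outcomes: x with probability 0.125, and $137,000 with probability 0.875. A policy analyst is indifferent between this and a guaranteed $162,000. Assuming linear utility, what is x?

x = $337,000

0.125·x + 0.875·137000 = 162000
0.125·x = 162000 − 119875 = 42125
x = 42125 / 0.125 = 337000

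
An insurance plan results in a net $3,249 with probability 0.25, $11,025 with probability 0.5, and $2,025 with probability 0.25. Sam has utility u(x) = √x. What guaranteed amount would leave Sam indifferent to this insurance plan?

E[u] = 0.25·√3249 + 0.5·√11025 + 0.25·√2025 = 0.25·57 + 0.5·105 + 0.25·45 = 78
CE = (78)² = 6084

$6,084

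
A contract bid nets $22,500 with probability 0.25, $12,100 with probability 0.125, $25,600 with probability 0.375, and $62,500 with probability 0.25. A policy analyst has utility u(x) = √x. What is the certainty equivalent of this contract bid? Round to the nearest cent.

E[u] = 0.25·√22500 + 0.125·√12100 + 0.375·√25600 + 0.25·√62500 = 0.25·150 + 0.125·110 + 0.375·160 + 0.25·250 = 173.75
CE = (173.75)² = 30189.0625

$30,189.06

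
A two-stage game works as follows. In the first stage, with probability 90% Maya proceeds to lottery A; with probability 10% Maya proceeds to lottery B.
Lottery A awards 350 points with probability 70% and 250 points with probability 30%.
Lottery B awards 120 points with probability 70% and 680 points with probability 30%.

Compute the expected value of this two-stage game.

EV(A) = 0.7 × 350 + 0.3 × 250 = 245 + 75 = 320
EV(B) = 0.7 × 120 + 0.3 × 680 = 84 + 204 = 288
Overall = 0.9 × 320 + 0.1 × 288 = 288 + 28.8 = 316.8

316.8 points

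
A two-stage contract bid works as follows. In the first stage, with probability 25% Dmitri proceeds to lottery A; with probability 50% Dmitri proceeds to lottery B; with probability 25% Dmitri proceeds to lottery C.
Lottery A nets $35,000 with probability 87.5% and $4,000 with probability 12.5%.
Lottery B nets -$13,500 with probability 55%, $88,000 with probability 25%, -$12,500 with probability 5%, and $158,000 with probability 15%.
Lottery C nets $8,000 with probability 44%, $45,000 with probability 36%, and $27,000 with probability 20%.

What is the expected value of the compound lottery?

$32,886.25

EV(A) = 0.875 × 35000 + 0.125 × 4000 = 30625 + 500 = 31125
EV(B) = 0.55 × (-13500) + 0.25 × 88000 + 0.05 × (-12500) + 0.15 × 158000 = -7425 + 22000 − 625 + 23700 = 37650
EV(C) = 0.44 × 8000 + 0.36 × 45000 + 0.2 × 27000 = 3520 + 16200 + 5400 = 25120
Overall = 0.25 × 31125 + 0.5 × 37650 + 0.25 × 25120 = 7781.25 + 18825 + 6280 = 32886.25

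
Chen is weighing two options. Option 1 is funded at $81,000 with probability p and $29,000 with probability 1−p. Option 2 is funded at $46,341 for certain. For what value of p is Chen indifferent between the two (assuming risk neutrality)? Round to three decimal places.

p·81000 + (1−p)·29000 = 46341
52000p + 29000 = 46341
p = (46341 − 29000) / 52000

p = 0.333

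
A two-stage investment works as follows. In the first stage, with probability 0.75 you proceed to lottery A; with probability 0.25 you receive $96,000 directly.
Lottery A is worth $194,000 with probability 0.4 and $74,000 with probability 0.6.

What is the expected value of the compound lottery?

$115,500

EV(A) = 0.4 × 194000 + 0.6 × 74000 = 77600 + 44400 = 122000
Branch B: 96000 (certain)
Overall = 0.75 × 122000 + 0.25 × 96000 = 91500 + 24000 = 115500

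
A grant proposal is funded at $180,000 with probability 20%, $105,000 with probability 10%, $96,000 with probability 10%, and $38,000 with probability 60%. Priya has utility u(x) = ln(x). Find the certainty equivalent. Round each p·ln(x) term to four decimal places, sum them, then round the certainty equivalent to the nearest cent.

$62,988.03

E[u] = 0.2·ln(180000) + 0.1·ln(105000) + 0.1·ln(96000) + 0.6·ln(38000) = 2.4201 + 1.1562 + 1.1472 + 6.3272 = 11.0507
CE = e^11.0507 ≈ 62988.03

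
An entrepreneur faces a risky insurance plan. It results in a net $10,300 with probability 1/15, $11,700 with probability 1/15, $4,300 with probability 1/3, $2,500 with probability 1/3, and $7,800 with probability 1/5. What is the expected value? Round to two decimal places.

EV = 1/15 × 10300 + 1/15 × 11700 + 1/3 × 4300 + 1/3 × 2500 + 1/5 × 7800 = 686.6667 + 780 + 1433.3333 + 833.3333 + 1560 = 5293.3333

$5,293.33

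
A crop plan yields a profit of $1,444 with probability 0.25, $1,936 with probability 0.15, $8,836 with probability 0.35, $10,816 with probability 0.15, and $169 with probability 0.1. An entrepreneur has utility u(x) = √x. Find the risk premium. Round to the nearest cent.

E[u] = 0.25·√1444 + 0.15·√1936 + 0.35·√8836 + 0.15·√10816 + 0.1·√169 = 0.25·38 + 0.15·44 + 0.35·94 + 0.15·104 + 0.1·13 = 65.9
CE = (65.9)² = 4342.81
Risk premium = EV − CE = 5383.3 − 4342.81 = 1040.49

$1,040.49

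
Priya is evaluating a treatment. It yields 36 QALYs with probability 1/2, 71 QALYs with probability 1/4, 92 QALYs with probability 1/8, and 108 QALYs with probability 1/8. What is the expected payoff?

EV = 1/2 × 36 + 1/4 × 71 + 1/8 × 92 + 1/8 × 108 = 18 + 17.75 + 11.5 + 13.5 = 60.75

60.75 QALYs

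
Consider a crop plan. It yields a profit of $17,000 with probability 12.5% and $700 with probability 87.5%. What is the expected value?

$2,737.50

EV = 0.125 × 17000 + 0.875 × 700 = 2125 + 612.5 = 2737.5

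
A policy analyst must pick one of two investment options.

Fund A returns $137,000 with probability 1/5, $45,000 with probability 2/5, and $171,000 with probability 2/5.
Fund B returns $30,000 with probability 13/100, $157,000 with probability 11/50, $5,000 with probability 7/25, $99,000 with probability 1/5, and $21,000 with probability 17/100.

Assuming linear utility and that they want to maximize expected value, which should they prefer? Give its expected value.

Fund A = 1/5 × 137000 + 2/5 × 45000 + 2/5 × 171000 = 27400 + 18000 + 68400 = 113800
Fund B = 13/100 × 30000 + 11/50 × 157000 + 7/25 × 5000 + 1/5 × 99000 + 17/100 × 21000 = 3900 + 34540 + 1400 + 19800 + 3570 = 63210

Fund A ($113,800)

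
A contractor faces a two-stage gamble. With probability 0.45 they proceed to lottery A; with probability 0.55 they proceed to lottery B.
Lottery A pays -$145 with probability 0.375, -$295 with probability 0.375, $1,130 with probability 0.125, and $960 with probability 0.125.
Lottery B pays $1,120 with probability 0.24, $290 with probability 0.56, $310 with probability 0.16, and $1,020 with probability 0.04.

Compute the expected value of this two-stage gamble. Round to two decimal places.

$330.19

EV(A) = 0.375 × (-145) + 0.375 × (-295) + 0.125 × 1130 + 0.125 × 960 = -54.375 − 110.625 + 141.25 + 120 = 96.25
EV(B) = 0.24 × 1120 + 0.56 × 290 + 0.16 × 310 + 0.04 × 1020 = 268.8 + 162.4 + 49.6 + 40.8 = 521.6
Overall = 0.45 × 96.25 + 0.55 × 521.6 = 43.3125 + 286.88 = 330.1925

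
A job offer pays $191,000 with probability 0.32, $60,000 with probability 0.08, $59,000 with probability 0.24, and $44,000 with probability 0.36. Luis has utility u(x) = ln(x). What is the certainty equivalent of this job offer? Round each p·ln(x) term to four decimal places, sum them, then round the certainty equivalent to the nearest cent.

$77,419.97

E[u] = 0.32·ln(191000) + 0.08·ln(60000) + 0.24·ln(59000) + 0.36·ln(44000) = 3.8912 + 0.8802 + 2.6365 + 3.8491 = 11.2570
CE = e^11.2570 ≈ 77419.97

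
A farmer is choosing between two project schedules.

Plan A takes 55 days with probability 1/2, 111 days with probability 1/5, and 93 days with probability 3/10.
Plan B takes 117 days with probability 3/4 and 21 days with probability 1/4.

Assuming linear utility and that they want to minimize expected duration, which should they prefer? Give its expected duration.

Plan A (77.6 days)

Plan A = 1/2 × 55 + 1/5 × 111 + 3/10 × 93 = 27.5 + 22.2 + 27.9 = 77.6
Plan B = 3/4 × 117 + 1/4 × 21 = 87.75 + 5.25 = 93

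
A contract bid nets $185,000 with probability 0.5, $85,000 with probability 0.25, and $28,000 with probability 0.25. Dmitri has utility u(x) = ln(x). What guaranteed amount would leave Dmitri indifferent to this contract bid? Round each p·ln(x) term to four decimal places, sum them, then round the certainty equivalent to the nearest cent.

E[u] = 0.5·ln(185000) + 0.25·ln(85000) + 0.25·ln(28000) = 6.0641 + 2.8376 + 2.5600 = 11.4617
CE = e^11.4617 ≈ 95006.44

$95,006.44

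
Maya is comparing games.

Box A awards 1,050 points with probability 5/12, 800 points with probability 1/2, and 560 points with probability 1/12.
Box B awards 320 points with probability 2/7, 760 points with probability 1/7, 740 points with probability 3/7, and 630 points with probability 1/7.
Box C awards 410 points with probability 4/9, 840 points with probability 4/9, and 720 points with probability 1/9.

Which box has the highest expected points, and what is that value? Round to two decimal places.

Box A = 5/12 × 1050 + 1/2 × 800 + 1/12 × 560 = 437.5 + 400 + 46.6667 = 884.1667
Box B = 2/7 × 320 + 1/7 × 760 + 3/7 × 740 + 1/7 × 630 = 91.4286 + 108.5714 + 317.1429 + 90 = 607.1429
Box C = 4/9 × 410 + 4/9 × 840 + 1/9 × 720 = 182.2222 + 373.3333 + 80 = 635.5556

Box A (884.17 points)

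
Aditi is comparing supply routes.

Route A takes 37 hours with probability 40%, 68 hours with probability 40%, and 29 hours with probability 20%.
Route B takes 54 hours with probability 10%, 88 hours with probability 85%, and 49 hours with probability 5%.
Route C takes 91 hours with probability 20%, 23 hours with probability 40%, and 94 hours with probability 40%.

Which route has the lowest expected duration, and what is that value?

Route A (47.8 hours)

Route A = 0.4 × 37 + 0.4 × 68 + 0.2 × 29 = 14.8 + 27.2 + 5.8 = 47.8
Route B = 0.1 × 54 + 0.85 × 88 + 0.05 × 49 = 5.4 + 74.8 + 2.45 = 82.65
Route C = 0.2 × 91 + 0.4 × 23 + 0.4 × 94 = 18.2 + 9.2 + 37.6 = 65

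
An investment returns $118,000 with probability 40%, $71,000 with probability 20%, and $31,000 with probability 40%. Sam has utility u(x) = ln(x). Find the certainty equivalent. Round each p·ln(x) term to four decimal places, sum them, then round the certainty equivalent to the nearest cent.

$62,454.90

E[u] = 0.4·ln(118000) + 0.2·ln(71000) + 0.4·ln(31000) = 4.6714 + 2.2341 + 4.1367 = 11.0422
CE = e^11.0422 ≈ 62454.90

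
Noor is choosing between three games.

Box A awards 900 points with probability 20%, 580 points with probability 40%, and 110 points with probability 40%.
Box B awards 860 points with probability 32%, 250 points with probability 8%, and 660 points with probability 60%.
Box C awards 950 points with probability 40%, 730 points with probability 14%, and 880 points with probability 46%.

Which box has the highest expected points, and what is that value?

Box A = 0.2 × 900 + 0.4 × 580 + 0.4 × 110 = 180 + 232 + 44 = 456
Box B = 0.32 × 860 + 0.08 × 250 + 0.6 × 660 = 275.2 + 20 + 396 = 691.2
Box C = 0.4 × 950 + 0.14 × 730 + 0.46 × 880 = 380 + 102.2 + 404.8 = 887

Box C (887 points)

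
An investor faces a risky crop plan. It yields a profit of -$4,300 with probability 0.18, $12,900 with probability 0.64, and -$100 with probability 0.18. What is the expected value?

$7,464

EV = 0.18 × (-4300) + 0.64 × 12900 + 0.18 × (-100) = -774 + 8256 − 18 = 7464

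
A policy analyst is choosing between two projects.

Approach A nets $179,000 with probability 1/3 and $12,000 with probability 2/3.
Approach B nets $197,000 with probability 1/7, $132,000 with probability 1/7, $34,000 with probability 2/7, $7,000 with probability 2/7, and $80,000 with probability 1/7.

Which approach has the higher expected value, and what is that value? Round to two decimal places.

Approach A = 1/3 × 179000 + 2/3 × 12000 = 59666.6667 + 8000 = 67666.6667
Approach B = 1/7 × 197000 + 1/7 × 132000 + 2/7 × 34000 + 2/7 × 7000 + 1/7 × 80000 = 28142.8571 + 18857.1429 + 9714.2857 + 2000 + 11428.5714 = 70142.8571

Approach B ($70,142.86)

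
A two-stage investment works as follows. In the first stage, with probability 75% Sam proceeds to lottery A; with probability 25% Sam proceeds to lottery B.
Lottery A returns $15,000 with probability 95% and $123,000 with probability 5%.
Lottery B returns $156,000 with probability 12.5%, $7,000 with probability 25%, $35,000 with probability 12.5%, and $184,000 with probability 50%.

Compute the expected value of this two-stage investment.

$44,706.25

EV(A) = 0.95 × 15000 + 0.05 × 123000 = 14250 + 6150 = 20400
EV(B) = 0.125 × 156000 + 0.25 × 7000 + 0.125 × 35000 + 0.5 × 184000 = 19500 + 1750 + 4375 + 92000 = 117625
Overall = 0.75 × 20400 + 0.25 × 117625 = 15300 + 29406.25 = 44706.25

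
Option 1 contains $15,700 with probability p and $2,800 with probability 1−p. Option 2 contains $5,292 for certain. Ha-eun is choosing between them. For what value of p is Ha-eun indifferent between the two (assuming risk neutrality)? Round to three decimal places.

p = 0.193

p·15700 + (1−p)·2800 = 5292
12900p + 2800 = 5292
p = (5292 − 2800) / 12900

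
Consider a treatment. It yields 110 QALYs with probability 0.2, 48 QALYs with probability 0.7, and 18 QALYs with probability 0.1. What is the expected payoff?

57.4 QALYs

EV = 0.2 × 110 + 0.7 × 48 + 0.1 × 18 = 22 + 33.6 + 1.8 = 57.4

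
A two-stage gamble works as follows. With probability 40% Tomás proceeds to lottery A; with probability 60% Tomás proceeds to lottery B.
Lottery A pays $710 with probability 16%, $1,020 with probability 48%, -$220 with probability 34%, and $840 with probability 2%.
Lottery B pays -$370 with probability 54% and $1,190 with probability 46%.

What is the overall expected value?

$426.64

EV(A) = 0.16 × 710 + 0.48 × 1020 + 0.34 × (-220) + 0.02 × 840 = 113.6 + 489.6 − 74.8 + 16.8 = 545.2
EV(B) = 0.54 × (-370) + 0.46 × 1190 = -199.8 + 547.4 = 347.6
Overall = 0.4 × 545.2 + 0.6 × 347.6 = 218.08 + 208.56 = 426.64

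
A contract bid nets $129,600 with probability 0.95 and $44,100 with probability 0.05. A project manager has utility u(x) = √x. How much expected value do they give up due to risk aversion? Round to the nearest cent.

E[u] = 0.95·√129600 + 0.05·√44100 = 0.95·360 + 0.05·210 = 352.5
CE = (352.5)² = 124256.25
Risk premium = EV − CE = 125325 − 124256.25 = 1068.75

$1,068.75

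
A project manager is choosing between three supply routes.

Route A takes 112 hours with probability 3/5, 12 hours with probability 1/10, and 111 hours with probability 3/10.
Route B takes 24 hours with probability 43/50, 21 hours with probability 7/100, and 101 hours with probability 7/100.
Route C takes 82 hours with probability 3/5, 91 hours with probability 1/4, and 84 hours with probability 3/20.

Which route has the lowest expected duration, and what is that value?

Route A = 3/5 × 112 + 1/10 × 12 + 3/10 × 111 = 67.2 + 1.2 + 33.3 = 101.7
Route B = 43/50 × 24 + 7/100 × 21 + 7/100 × 101 = 20.64 + 1.47 + 7.07 = 29.18
Route C = 3/5 × 82 + 1/4 × 91 + 3/20 × 84 = 49.2 + 22.75 + 12.6 = 84.55

Route B (29.18 hours)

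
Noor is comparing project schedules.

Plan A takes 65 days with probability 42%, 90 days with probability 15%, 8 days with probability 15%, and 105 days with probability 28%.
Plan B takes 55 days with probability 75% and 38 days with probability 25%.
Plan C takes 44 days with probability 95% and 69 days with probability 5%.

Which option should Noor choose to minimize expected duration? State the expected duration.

Plan A = 0.42 × 65 + 0.15 × 90 + 0.15 × 8 + 0.28 × 105 = 27.3 + 13.5 + 1.2 + 29.4 = 71.4
Plan B = 0.75 × 55 + 0.25 × 38 = 41.25 + 9.5 = 50.75
Plan C = 0.95 × 44 + 0.05 × 69 = 41.8 + 3.45 = 45.25

Plan C (45.25 days)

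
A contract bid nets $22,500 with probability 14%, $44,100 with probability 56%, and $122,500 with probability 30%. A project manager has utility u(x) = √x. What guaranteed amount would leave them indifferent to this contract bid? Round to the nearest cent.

$59,340.96

E[u] = 0.14·√22500 + 0.56·√44100 + 0.3·√122500 = 0.14·150 + 0.56·210 + 0.3·350 = 243.6
CE = (243.6)² = 59340.96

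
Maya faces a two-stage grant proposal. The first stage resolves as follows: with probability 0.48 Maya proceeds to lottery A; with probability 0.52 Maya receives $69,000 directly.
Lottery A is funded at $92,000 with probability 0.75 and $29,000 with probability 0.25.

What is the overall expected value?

$72,480

EV(A) = 0.75 × 92000 + 0.25 × 29000 = 69000 + 7250 = 76250
Branch B: 69000 (certain)
Overall = 0.48 × 76250 + 0.52 × 69000 = 36600 + 35880 = 72480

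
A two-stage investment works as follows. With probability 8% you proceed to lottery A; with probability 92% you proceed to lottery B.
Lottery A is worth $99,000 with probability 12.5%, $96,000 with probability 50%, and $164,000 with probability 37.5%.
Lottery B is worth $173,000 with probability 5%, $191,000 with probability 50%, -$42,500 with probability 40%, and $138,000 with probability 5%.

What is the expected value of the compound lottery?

$96,276

EV(A) = 0.125 × 99000 + 0.5 × 96000 + 0.375 × 164000 = 12375 + 48000 + 61500 = 121875
EV(B) = 0.05 × 173000 + 0.5 × 191000 + 0.4 × (-42500) + 0.05 × 138000 = 8650 + 95500 − 17000 + 6900 = 94050
Overall = 0.08 × 121875 + 0.92 × 94050 = 9750 + 86526 = 96276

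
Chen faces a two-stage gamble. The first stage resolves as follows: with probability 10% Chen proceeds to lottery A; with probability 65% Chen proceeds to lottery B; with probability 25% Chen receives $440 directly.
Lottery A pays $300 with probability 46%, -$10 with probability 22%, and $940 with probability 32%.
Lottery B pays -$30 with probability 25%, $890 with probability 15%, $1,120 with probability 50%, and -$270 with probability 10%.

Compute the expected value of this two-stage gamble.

$582.01

EV(A) = 0.46 × 300 + 0.22 × (-10) + 0.32 × 940 = 138 − 2.2 + 300.8 = 436.6
EV(B) = 0.25 × (-30) + 0.15 × 890 + 0.5 × 1120 + 0.1 × (-270) = -7.5 + 133.5 + 560 − 27 = 659
Branch C: 440 (certain)
Overall = 0.1 × 436.6 + 0.65 × 659 + 0.25 × 440 = 43.66 + 428.35 + 110 = 582.01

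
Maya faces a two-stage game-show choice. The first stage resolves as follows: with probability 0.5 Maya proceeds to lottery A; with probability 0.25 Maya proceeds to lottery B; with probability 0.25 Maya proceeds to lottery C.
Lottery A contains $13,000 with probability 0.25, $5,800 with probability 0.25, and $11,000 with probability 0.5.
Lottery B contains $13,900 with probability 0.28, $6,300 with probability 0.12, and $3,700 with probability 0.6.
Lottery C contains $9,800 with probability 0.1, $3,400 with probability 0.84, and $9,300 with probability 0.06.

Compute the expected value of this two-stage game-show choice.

EV(A) = 0.25 × 13000 + 0.25 × 5800 + 0.5 × 11000 = 3250 + 1450 + 5500 = 10200
EV(B) = 0.28 × 13900 + 0.12 × 6300 + 0.6 × 3700 = 3892 + 756 + 2220 = 6868
EV(C) = 0.1 × 9800 + 0.84 × 3400 + 0.06 × 9300 = 980 + 2856 + 558 = 4394
Overall = 0.5 × 10200 + 0.25 × 6868 + 0.25 × 4394 = 5100 + 1717 + 1098.5 = 7915.5

$7,915.50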